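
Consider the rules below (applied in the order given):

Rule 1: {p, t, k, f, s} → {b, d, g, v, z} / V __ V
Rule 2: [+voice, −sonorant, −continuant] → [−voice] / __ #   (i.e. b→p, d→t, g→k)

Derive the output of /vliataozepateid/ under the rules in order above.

Rule 1 (intervocalic voicing): /t/ is a voiceless obstruent between vowels /a/ and /a/, so it voices to [d]. /p/ is a voiceless obstruent between vowels /e/ and /a/, so it voices to [b]. /t/ is a voiceless obstruent between vowels /a/ and /e/, so it voices to [d]. /vliataozepateid/ → vliadaozebadeid.
Rule 2 (final devoicing): /d/ is a voiced stop in word-final position, so it devoices to [t]. /vliadaozebadeid/ → vliadaozebadeit.

vliadaozebadeit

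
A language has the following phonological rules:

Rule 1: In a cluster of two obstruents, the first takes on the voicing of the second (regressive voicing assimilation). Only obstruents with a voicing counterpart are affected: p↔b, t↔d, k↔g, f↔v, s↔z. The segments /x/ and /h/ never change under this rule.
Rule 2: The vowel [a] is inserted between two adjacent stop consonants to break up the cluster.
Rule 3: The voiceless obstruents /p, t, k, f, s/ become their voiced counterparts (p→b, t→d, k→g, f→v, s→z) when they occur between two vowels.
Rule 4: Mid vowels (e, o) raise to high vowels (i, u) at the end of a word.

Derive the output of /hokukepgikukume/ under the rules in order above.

Rule 1 (regressive voicing assimilation): /p/ precedes the voiced obstruent /g/, so it voices to [b] by assimilation. /hokukepgikukume/ → hokukebgikukume.
Rule 2 (stop-cluster a-epenthesis): /b/ and /g/ form a stop–stop cluster, so [a] is inserted between them. /hokukebgikukume/ → hokukebagikukume.
Rule 3 (intervocalic voicing): /k/ is a voiceless obstruent between vowels /o/ and /u/, so it voices to [g]. /k/ is a voiceless obstruent between vowels /u/ and /e/, so it voices to [g]. /k/ is a voiceless obstruent between vowels /i/ and /u/, so it voices to [g]. /k/ is a voiceless obstruent between vowels /u/ and /u/, so it voices to [g]. /hokukebagikukume/ → hogugebagigugume.
Rule 4 (final vowel raising): /e/ is a mid vowel in word-final position, so it raises to [i]. /hogugebagigugume/ → hogugebagigugumi.

hogugebagigugumi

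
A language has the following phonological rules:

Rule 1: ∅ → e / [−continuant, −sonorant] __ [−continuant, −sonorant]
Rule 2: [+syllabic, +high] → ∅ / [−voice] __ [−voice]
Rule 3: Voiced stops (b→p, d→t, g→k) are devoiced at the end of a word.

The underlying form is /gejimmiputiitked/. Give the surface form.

Rule 1 (stop-cluster e-epenthesis): /t/ and /k/ form a stop–stop cluster, so [e] is inserted between them. /gejimmiputiitked/ → gejimmiputiiteked.
Rule 2 (high vowel syncope): /u/ is a high vowel flanked by voiceless consonants /p/ and /t/, so it deletes. /gejimmiputiiteked/ → gejimmiptiiteked.
Rule 3 (final devoicing): /d/ is a voiced stop in word-final position, so it devoices to [t]. /gejimmiptiiteked/ → gejimmiptiiteket.

gejimmiptiiteket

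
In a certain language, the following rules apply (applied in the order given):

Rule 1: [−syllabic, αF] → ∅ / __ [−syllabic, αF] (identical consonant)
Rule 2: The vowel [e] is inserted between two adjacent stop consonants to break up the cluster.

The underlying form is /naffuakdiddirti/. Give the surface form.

nafuakedidirti

Rule 1 (degemination): /ff/ is a geminate; the first /f/ deletes. /dd/ is a geminate; the first /d/ deletes. /naffuakdiddirti/ → nafuakdidirti.
Rule 2 (stop-cluster e-epenthesis): /k/ and /d/ form a stop–stop cluster, so [e] is inserted between them. /nafuakdidirti/ → nafuakedidirti.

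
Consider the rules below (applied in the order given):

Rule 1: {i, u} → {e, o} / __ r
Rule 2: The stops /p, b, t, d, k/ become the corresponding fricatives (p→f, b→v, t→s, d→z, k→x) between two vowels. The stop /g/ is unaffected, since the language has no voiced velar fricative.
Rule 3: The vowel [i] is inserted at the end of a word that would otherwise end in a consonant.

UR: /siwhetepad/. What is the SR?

siwhesefadi

Rule 1 (pre-rhotic lowering): no segment meets the environment; /siwhetepad/ is unchanged.
Rule 2 (intervocalic spirantization): /t/ is a stop between vowels /e/ and /e/, so it spirantizes to the fricative [s]. /p/ is a stop between vowels /e/ and /a/, so it spirantizes to the fricative [f]. /siwhetepad/ → siwhesefad.
Rule 3 (final i-epenthesis): the form ends in the consonant /d/, so [i] is inserted word-finally. /siwhesefad/ → siwhesefadi.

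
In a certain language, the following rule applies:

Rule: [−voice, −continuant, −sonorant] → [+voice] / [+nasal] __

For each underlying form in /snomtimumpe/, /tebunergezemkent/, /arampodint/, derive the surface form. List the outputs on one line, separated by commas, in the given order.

/snomtimumpe/: /t/ is a voiceless stop immediately after the nasal /m/, so it voices to [d]. /p/ is a voiceless stop immediately after the nasal /m/, so it voices to [b]. → [snomdimumbe].
/tebunergezemkent/: /k/ is a voiceless stop immediately after the nasal /m/, so it voices to [g]. /t/ is a voiceless stop immediately after the nasal /n/, so it voices to [d]. → [tebunergezemgend].
/arampodint/: /p/ is a voiceless stop immediately after the nasal /m/, so it voices to [b]. /t/ is a voiceless stop immediately after the nasal /n/, so it voices to [d]. → [arambodind].

snomdimumbe, tebunergezemgend, arambodind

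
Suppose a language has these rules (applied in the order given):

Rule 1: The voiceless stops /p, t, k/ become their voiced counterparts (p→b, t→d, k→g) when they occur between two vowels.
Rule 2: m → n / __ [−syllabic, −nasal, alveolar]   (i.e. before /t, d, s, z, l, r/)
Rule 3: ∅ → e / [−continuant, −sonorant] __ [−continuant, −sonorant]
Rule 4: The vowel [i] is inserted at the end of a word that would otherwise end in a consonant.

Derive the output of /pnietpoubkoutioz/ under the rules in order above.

pnietepoubekoudiozi

Rule 1 (intervocalic voicing): /t/ is a voiceless stop between vowels /u/ and /i/, so it voices to [d]. /pnietpoubkoutioz/ → pnietpoubkoudioz.
Rule 2 (nasal place assimilation): no segment meets the environment; /pnietpoubkoudioz/ is unchanged.
Rule 3 (stop-cluster e-epenthesis): /t/ and /p/ form a stop–stop cluster, so [e] is inserted between them. /b/ and /k/ form a stop–stop cluster, so [e] is inserted between them. /pnietpoubkoudioz/ → pnietepoubekoudioz.
Rule 4 (final i-epenthesis): the form ends in the consonant /z/, so [i] is inserted word-finally. /pnietepoubekoudioz/ → pnietepoubekoudiozi.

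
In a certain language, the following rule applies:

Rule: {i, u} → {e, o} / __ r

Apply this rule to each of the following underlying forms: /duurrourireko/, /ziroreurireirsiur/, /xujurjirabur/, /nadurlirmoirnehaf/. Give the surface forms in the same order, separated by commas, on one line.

/duurrourireko/: /u/ is a high vowel immediately before /r/, so it lowers to [o]. /u/ is a high vowel immediately before /r/, so it lowers to [o]. /i/ is a high vowel immediately before /r/, so it lowers to [e]. → [duorroorereko].
/ziroreurireirsiur/: /i/ is a high vowel immediately before /r/, so it lowers to [e]. /u/ is a high vowel immediately before /r/, so it lowers to [o]. /i/ is a high vowel immediately before /r/, so it lowers to [e]. /i/ is a high vowel immediately before /r/, so it lowers to [e]. /u/ is a high vowel immediately before /r/, so it lowers to [o]. → [zeroreorereersior].
/xujurjirabur/: /u/ is a high vowel immediately before /r/, so it lowers to [o]. /i/ is a high vowel immediately before /r/, so it lowers to [e]. /u/ is a high vowel immediately before /r/, so it lowers to [o]. → [xujorjerabor].
/nadurlirmoirnehaf/: /u/ is a high vowel immediately before /r/, so it lowers to [o]. /i/ is a high vowel immediately before /r/, so it lowers to [e]. /i/ is a high vowel immediately before /r/, so it lowers to [e]. → [nadorlermoernehaf].

duorroorereko, zeroreorereersior, xujorjerabor, nadorlermoernehaf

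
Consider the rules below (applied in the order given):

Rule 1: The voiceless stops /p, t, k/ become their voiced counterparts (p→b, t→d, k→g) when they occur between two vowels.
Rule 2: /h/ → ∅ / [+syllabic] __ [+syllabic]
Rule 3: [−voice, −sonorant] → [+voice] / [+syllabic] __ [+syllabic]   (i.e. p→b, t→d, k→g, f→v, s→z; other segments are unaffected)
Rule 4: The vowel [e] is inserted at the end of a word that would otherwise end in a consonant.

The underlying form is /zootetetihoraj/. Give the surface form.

Rule 1 (intervocalic voicing): /t/ is a voiceless stop between vowels /o/ and /e/, so it voices to [d]. /t/ is a voiceless stop between vowels /e/ and /e/, so it voices to [d]. /t/ is a voiceless stop between vowels /e/ and /i/, so it voices to [d]. /zootetetihoraj/ → zoodededihoraj.
Rule 2 (intervocalic h-deletion): /h/ occurs between vowels /i/ and /o/, so it deletes. /zoodededihoraj/ → zoodededioraj.
Rule 3 (intervocalic voicing): no segment meets the environment; /zoodededioraj/ is unchanged.
Rule 4 (final e-epenthesis): the form ends in the consonant /j/, so [e] is inserted word-finally. /zoodededioraj/ → zoodededioraje.

zoodededioraje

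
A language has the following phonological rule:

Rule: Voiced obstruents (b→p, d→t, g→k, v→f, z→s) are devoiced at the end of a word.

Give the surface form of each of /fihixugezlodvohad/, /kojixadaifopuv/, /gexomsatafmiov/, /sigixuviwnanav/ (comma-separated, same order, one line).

fihixugezlodvohat, kojixadaifopuf, gexomsatafmiof, sigixuviwnanaf

/fihixugezlodvohad/: /d/ is a voiced obstruent in word-final position, so it devoices to [t]. → [fihixugezlodvohat].
/kojixadaifopuv/: /v/ is a voiced obstruent in word-final position, so it devoices to [f]. → [kojixadaifopuf].
/gexomsatafmiov/: /v/ is a voiced obstruent in word-final position, so it devoices to [f]. → [gexomsatafmiof].
/sigixuviwnanav/: /v/ is a voiced obstruent in word-final position, so it devoices to [f]. → [sigixuviwnanaf].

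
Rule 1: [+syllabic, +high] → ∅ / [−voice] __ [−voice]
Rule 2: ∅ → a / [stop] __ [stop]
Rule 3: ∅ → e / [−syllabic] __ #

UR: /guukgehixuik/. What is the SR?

Rule 1 (high vowel syncope): /i/ is a high vowel flanked by voiceless consonants /h/ and /x/, so it deletes. /guukgehixuik/ → guukgehxuik.
Rule 2 (stop-cluster a-epenthesis): /k/ and /g/ form a stop–stop cluster, so [a] is inserted between them. /guukgehxuik/ → guukagehxuik.
Rule 3 (final e-epenthesis): the form ends in the consonant /k/, so [e] is inserted word-finally. /guukagehxuik/ → guukagehxuike.

guukagehxuike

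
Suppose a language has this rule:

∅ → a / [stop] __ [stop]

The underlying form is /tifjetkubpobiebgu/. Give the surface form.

tifjetakubapobiebagu

/t/ and /k/ form a stop–stop cluster, so [a] is inserted between them.
/b/ and /p/ form a stop–stop cluster, so [a] is inserted between them.
/b/ and /g/ form a stop–stop cluster, so [a] is inserted between them.
Surface form: [tifjetakubapobiebagu].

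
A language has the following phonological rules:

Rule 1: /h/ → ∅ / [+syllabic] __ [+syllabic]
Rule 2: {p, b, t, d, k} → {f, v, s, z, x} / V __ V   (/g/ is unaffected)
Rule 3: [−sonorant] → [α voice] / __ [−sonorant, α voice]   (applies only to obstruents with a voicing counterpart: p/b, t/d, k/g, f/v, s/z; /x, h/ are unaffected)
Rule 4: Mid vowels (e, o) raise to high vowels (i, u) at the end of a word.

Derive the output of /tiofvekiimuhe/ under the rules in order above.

Rule 1 (intervocalic h-deletion): /h/ occurs between vowels /u/ and /e/, so it deletes. /tiofvekiimuhe/ → tiofvekiimue.
Rule 2 (intervocalic spirantization): /k/ is a stop between vowels /e/ and /i/, so it spirantizes to the fricative [x]. /tiofvekiimue/ → tiofvexiimue.
Rule 3 (regressive voicing assimilation): /f/ precedes the voiced obstruent /v/, so it voices to [v] by assimilation. /tiofvexiimue/ → tiovvexiimue.
Rule 4 (final vowel raising): /e/ is a mid vowel in word-final position, so it raises to [i]. /tiovvexiimue/ → tiovvexiimui.

tiovvexiimui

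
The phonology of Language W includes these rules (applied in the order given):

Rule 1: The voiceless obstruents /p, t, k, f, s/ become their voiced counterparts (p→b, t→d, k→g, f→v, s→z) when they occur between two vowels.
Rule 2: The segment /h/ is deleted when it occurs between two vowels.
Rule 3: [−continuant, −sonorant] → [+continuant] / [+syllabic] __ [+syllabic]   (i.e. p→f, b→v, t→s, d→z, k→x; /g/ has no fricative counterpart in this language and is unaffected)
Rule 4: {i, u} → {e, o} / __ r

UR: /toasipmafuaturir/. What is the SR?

Rule 1 (intervocalic voicing): /s/ is a voiceless obstruent between vowels /a/ and /i/, so it voices to [z]. /f/ is a voiceless obstruent between vowels /a/ and /u/, so it voices to [v]. /t/ is a voiceless obstruent between vowels /a/ and /u/, so it voices to [d]. /toasipmafuaturir/ → toazipmavuadurir.
Rule 2 (intervocalic h-deletion): no segment meets the environment; /toazipmavuadurir/ is unchanged.
Rule 3 (intervocalic spirantization): /d/ is a stop between vowels /a/ and /u/, so it spirantizes to the fricative [z]. /toazipmavuadurir/ → toazipmavuazurir.
Rule 4 (pre-rhotic lowering): /u/ is a high vowel immediately before /r/, so it lowers to [o]. /i/ is a high vowel immediately before /r/, so it lowers to [e]. /toazipmavuazurir/ → toazipmavuazorer.

toazipmavuazorer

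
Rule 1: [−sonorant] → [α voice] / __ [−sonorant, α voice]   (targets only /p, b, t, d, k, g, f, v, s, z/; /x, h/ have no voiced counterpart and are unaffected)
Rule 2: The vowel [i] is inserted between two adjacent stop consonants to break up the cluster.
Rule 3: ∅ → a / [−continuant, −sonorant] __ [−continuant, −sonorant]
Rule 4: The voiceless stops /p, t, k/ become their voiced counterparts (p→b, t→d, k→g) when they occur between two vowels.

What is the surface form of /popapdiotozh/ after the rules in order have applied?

Rule 1 (regressive voicing assimilation): /p/ precedes the voiced obstruent /d/, so it voices to [b] by assimilation. /z/ precedes the voiceless obstruent /h/, so it devoices to [s] by assimilation. /popapdiotozh/ → popabdiotosh.
Rule 2 (stop-cluster i-epenthesis): /b/ and /d/ form a stop–stop cluster, so [i] is inserted between them. /popabdiotosh/ → popabidiotosh.
Rule 3 (stop-cluster a-epenthesis): no segment meets the environment; /popabidiotosh/ is unchanged.
Rule 4 (intervocalic voicing): /p/ is a voiceless stop between vowels /o/ and /a/, so it voices to [b]. /t/ is a voiceless stop between vowels /o/ and /o/, so it voices to [d]. /popabidiotosh/ → pobabidiodosh.

pobabidiodosh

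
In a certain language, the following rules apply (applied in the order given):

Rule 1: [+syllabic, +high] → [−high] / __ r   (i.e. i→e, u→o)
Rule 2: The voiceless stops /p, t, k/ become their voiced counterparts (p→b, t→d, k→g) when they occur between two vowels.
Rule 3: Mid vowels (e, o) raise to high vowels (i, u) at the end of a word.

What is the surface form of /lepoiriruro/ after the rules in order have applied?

leboereroru

Rule 1 (pre-rhotic lowering): /i/ is a high vowel immediately before /r/, so it lowers to [e]. /i/ is a high vowel immediately before /r/, so it lowers to [e]. /u/ is a high vowel immediately before /r/, so it lowers to [o]. /lepoiriruro/ → lepoereroro.
Rule 2 (intervocalic voicing): /p/ is a voiceless stop between vowels /e/ and /o/, so it voices to [b]. /lepoereroro/ → leboereroro.
Rule 3 (final vowel raising): /o/ is a mid vowel in word-final position, so it raises to [u]. /leboereroro/ → leboereroru.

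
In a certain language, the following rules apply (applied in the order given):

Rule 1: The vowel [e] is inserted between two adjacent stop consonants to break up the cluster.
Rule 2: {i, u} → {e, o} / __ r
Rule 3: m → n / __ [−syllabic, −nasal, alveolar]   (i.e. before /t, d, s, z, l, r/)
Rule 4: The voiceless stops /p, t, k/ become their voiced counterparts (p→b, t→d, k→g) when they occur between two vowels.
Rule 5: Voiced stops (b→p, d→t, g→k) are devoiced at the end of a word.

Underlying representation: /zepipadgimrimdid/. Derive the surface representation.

zebibadeginrindit

Rule 1 (stop-cluster e-epenthesis): /d/ and /g/ form a stop–stop cluster, so [e] is inserted between them. /zepipadgimrimdid/ → zepipadegimrimdid.
Rule 2 (pre-rhotic lowering): no segment meets the environment; /zepipadegimrimdid/ is unchanged.
Rule 3 (nasal place assimilation): /m/ precedes the alveolar consonant /r/, so it assimilates in place to [n]. /m/ precedes the alveolar consonant /d/, so it assimilates in place to [n]. /zepipadegimrimdid/ → zepipadeginrindid.
Rule 4 (intervocalic voicing): /p/ is a voiceless stop between vowels /e/ and /i/, so it voices to [b]. /p/ is a voiceless stop between vowels /i/ and /a/, so it voices to [b]. /zepipadeginrindid/ → zebibadeginrindid.
Rule 5 (final devoicing): /d/ is a voiced stop in word-final position, so it devoices to [t]. /zebibadeginrindid/ → zebibadeginrindit.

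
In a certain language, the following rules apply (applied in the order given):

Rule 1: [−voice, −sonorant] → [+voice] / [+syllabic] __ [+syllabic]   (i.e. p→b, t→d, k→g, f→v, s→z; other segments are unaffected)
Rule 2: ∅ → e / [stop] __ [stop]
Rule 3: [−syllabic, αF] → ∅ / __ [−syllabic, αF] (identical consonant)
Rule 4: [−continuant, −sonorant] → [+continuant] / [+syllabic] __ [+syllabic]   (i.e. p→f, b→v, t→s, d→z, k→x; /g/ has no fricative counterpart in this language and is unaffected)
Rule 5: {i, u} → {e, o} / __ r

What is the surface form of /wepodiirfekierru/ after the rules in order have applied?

Rule 1 (intervocalic voicing): /p/ is a voiceless obstruent between vowels /e/ and /o/, so it voices to [b]. /k/ is a voiceless obstruent between vowels /e/ and /i/, so it voices to [g]. /wepodiirfekierru/ → webodiirfegierru.
Rule 2 (stop-cluster e-epenthesis): no segment meets the environment; /webodiirfegierru/ is unchanged.
Rule 3 (degemination): /rr/ is a geminate; the first /r/ deletes. /webodiirfegierru/ → webodiirfegieru.
Rule 4 (intervocalic spirantization): /b/ is a stop between vowels /e/ and /o/, so it spirantizes to the fricative [v]. /d/ is a stop between vowels /o/ and /i/, so it spirantizes to the fricative [z]. /webodiirfegieru/ → wevoziirfegieru.
Rule 5 (pre-rhotic lowering): /i/ is a high vowel immediately before /r/, so it lowers to [e]. /wevoziirfegieru/ → wevozierfegieru.

wevozierfegieru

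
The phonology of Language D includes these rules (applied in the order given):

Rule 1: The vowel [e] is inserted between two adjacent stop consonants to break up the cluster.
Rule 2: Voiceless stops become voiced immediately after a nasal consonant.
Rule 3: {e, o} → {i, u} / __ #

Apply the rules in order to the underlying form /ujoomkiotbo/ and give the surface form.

ujoomgiotebu

Rule 1 (stop-cluster e-epenthesis): /t/ and /b/ form a stop–stop cluster, so [e] is inserted between them. /ujoomkiotbo/ → ujoomkiotebo.
Rule 2 (post-nasal voicing): /k/ is a voiceless stop immediately after the nasal /m/, so it voices to [g]. /ujoomkiotebo/ → ujoomgiotebo.
Rule 3 (final vowel raising): /o/ is a mid vowel in word-final position, so it raises to [u]. /ujoomgiotebo/ → ujoomgiotebu.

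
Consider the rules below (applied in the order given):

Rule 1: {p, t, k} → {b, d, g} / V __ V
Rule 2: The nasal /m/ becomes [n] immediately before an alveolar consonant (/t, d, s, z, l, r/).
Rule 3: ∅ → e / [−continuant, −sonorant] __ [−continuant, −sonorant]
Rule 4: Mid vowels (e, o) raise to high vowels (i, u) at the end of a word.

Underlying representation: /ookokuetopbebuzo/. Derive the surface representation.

Rule 1 (intervocalic voicing): /k/ is a voiceless stop between vowels /o/ and /o/, so it voices to [g]. /k/ is a voiceless stop between vowels /o/ and /u/, so it voices to [g]. /t/ is a voiceless stop between vowels /e/ and /o/, so it voices to [d]. /ookokuetopbebuzo/ → oogoguedopbebuzo.
Rule 2 (nasal place assimilation): no segment meets the environment; /oogoguedopbebuzo/ is unchanged.
Rule 3 (stop-cluster e-epenthesis): /p/ and /b/ form a stop–stop cluster, so [e] is inserted between them. /oogoguedopbebuzo/ → oogoguedopebebuzo.
Rule 4 (final vowel raising): /o/ is a mid vowel in word-final position, so it raises to [u]. /oogoguedopebebuzo/ → oogoguedopebebuzu.

oogoguedopebebuzu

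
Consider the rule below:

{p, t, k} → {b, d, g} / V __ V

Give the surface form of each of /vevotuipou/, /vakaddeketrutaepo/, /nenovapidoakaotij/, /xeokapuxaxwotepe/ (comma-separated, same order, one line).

vevoduibou, vagaddegetrudaebo, nenovabidoagaodij, xeogabuxaxwodebe

/vevotuipou/: /t/ is a voiceless stop between vowels /o/ and /u/, so it voices to [d]. /p/ is a voiceless stop between vowels /i/ and /o/, so it voices to [b]. → [vevoduibou].
/vakaddeketrutaepo/: /k/ is a voiceless stop between vowels /a/ and /a/, so it voices to [g]. /k/ is a voiceless stop between vowels /e/ and /e/, so it voices to [g]. /t/ is a voiceless stop between vowels /u/ and /a/, so it voices to [d]. /p/ is a voiceless stop between vowels /e/ and /o/, so it voices to [b]. → [vagaddegetrudaebo].
/nenovapidoakaotij/: /p/ is a voiceless stop between vowels /a/ and /i/, so it voices to [b]. /k/ is a voiceless stop between vowels /a/ and /a/, so it voices to [g]. /t/ is a voiceless stop between vowels /o/ and /i/, so it voices to [d]. → [nenovabidoagaodij].
/xeokapuxaxwotepe/: /k/ is a voiceless stop between vowels /o/ and /a/, so it voices to [g]. /p/ is a voiceless stop between vowels /a/ and /u/, so it voices to [b]. /t/ is a voiceless stop between vowels /o/ and /e/, so it voices to [d]. /p/ is a voiceless stop between vowels /e/ and /e/, so it voices to [b]. → [xeogabuxaxwodebe].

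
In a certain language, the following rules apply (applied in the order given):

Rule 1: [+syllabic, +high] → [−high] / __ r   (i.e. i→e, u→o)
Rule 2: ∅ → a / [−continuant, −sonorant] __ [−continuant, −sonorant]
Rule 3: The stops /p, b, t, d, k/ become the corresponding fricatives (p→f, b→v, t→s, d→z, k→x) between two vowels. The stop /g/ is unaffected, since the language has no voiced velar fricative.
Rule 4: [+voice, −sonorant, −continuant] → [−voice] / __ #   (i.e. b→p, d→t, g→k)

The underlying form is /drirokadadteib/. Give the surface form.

Rule 1 (pre-rhotic lowering): /i/ is a high vowel immediately before /r/, so it lowers to [e]. /drirokadadteib/ → drerokadadteib.
Rule 2 (stop-cluster a-epenthesis): /d/ and /t/ form a stop–stop cluster, so [a] is inserted between them. /drerokadadteib/ → drerokadadateib.
Rule 3 (intervocalic spirantization): /k/ is a stop between vowels /o/ and /a/, so it spirantizes to the fricative [x]. /d/ is a stop between vowels /a/ and /a/, so it spirantizes to the fricative [z]. /d/ is a stop between vowels /a/ and /a/, so it spirantizes to the fricative [z]. /t/ is a stop between vowels /a/ and /e/, so it spirantizes to the fricative [s]. /drerokadadateib/ → dreroxazazaseib.
Rule 4 (final devoicing): /b/ is a voiced stop in word-final position, so it devoices to [p]. /dreroxazazaseib/ → dreroxazazaseip.

dreroxazazaseip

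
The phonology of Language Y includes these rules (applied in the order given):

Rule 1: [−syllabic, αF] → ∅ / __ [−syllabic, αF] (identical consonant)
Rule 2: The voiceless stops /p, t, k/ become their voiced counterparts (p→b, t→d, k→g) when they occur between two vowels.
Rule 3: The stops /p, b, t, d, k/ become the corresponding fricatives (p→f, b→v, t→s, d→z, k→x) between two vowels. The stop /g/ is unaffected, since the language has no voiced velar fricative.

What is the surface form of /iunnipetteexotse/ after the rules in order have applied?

Rule 1 (degemination): /nn/ is a geminate; the first /n/ deletes. /tt/ is a geminate; the first /t/ deletes. /iunnipetteexotse/ → iunipeteexotse.
Rule 2 (intervocalic voicing): /p/ is a voiceless stop between vowels /i/ and /e/, so it voices to [b]. /t/ is a voiceless stop between vowels /e/ and /e/, so it voices to [d]. /iunipeteexotse/ → iunibedeexotse.
Rule 3 (intervocalic spirantization): /b/ is a stop between vowels /i/ and /e/, so it spirantizes to the fricative [v]. /d/ is a stop between vowels /e/ and /e/, so it spirantizes to the fricative [z]. /iunibedeexotse/ → iunivezeexotse.

iunivezeexotse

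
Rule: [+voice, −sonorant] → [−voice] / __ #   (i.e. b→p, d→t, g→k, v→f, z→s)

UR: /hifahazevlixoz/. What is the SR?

hifahazevlixos

Scanning /hifahazevlixoz/: /z/ at position 7 is not in the conditioning environment; /v/ at position 9 is not in the conditioning environment; /z/ is a voiced obstruent in word-final position, so it devoices to [s].
Result: [hifahazevlixos].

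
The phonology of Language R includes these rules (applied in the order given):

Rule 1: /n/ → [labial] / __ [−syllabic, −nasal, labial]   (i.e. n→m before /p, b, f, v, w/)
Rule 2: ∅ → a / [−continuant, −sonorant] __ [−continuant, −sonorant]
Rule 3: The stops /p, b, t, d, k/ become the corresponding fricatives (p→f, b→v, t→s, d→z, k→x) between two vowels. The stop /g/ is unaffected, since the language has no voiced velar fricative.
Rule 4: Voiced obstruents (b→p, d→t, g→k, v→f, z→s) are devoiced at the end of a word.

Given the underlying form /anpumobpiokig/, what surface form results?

ampumovafioxik

Rule 1 (nasal place assimilation): /n/ precedes the labial consonant /p/, so it assimilates in place to [m]. /anpumobpiokig/ → ampumobpiokig.
Rule 2 (stop-cluster a-epenthesis): /b/ and /p/ form a stop–stop cluster, so [a] is inserted between them. /ampumobpiokig/ → ampumobapiokig.
Rule 3 (intervocalic spirantization): /b/ is a stop between vowels /o/ and /a/, so it spirantizes to the fricative [v]. /p/ is a stop between vowels /a/ and /i/, so it spirantizes to the fricative [f]. /k/ is a stop between vowels /o/ and /i/, so it spirantizes to the fricative [x]. /ampumobapiokig/ → ampumovafioxig.
Rule 4 (final devoicing): /g/ is a voiced obstruent in word-final position, so it devoices to [k]. /ampumovafioxig/ → ampumovafioxik.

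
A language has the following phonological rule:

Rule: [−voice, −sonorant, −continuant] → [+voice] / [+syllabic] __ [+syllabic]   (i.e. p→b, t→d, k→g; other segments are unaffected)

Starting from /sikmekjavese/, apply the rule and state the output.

sikmekjavese

No segment of /sikmekjavese/ meets the structural description of the rule, so the form surfaces unchanged.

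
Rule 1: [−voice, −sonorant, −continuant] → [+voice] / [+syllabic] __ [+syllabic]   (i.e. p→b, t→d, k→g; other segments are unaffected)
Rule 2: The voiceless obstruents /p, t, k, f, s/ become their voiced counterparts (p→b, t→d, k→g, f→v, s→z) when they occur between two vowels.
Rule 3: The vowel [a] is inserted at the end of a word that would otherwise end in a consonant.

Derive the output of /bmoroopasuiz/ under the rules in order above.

bmoroobazuiza

Rule 1 (intervocalic voicing): /p/ is a voiceless stop between vowels /o/ and /a/, so it voices to [b]. /bmoroopasuiz/ → bmoroobasuiz.
Rule 2 (intervocalic voicing): /s/ is a voiceless obstruent between vowels /a/ and /u/, so it voices to [z]. /bmoroobasuiz/ → bmoroobazuiz.
Rule 3 (final a-epenthesis): the form ends in the consonant /z/, so [a] is inserted word-finally. /bmoroobazuiz/ → bmoroobazuiza.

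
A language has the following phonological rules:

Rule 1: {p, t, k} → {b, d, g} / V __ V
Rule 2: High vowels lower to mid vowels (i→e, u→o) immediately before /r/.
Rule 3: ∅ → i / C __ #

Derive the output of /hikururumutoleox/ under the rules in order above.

higororumudoleoxi

Rule 1 (intervocalic voicing): /k/ is a voiceless stop between vowels /i/ and /u/, so it voices to [g]. /t/ is a voiceless stop between vowels /u/ and /o/, so it voices to [d]. /hikururumutoleox/ → higururumudoleox.
Rule 2 (pre-rhotic lowering): /u/ is a high vowel immediately before /r/, so it lowers to [o]. /u/ is a high vowel immediately before /r/, so it lowers to [o]. /higururumudoleox/ → higororumudoleox.
Rule 3 (final i-epenthesis): the form ends in the consonant /x/, so [i] is inserted word-finally. /higororumudoleox/ → higororumudoleoxi.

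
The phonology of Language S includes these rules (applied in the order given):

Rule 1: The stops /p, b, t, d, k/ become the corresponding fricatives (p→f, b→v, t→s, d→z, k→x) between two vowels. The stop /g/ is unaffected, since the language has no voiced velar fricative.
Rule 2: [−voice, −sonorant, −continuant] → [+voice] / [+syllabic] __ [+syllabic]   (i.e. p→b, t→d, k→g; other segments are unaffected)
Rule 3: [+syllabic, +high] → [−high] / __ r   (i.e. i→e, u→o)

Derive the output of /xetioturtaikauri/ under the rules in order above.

xesiosortaixaori

Rule 1 (intervocalic spirantization): /t/ is a stop between vowels /e/ and /i/, so it spirantizes to the fricative [s]. /t/ is a stop between vowels /o/ and /u/, so it spirantizes to the fricative [s]. /k/ is a stop between vowels /i/ and /a/, so it spirantizes to the fricative [x]. /xetioturtaikauri/ → xesiosurtaixauri.
Rule 2 (intervocalic voicing): no segment meets the environment; /xesiosurtaixauri/ is unchanged.
Rule 3 (pre-rhotic lowering): /u/ is a high vowel immediately before /r/, so it lowers to [o]. /u/ is a high vowel immediately before /r/, so it lowers to [o]. /xesiosurtaixauri/ → xesiosortaixaori.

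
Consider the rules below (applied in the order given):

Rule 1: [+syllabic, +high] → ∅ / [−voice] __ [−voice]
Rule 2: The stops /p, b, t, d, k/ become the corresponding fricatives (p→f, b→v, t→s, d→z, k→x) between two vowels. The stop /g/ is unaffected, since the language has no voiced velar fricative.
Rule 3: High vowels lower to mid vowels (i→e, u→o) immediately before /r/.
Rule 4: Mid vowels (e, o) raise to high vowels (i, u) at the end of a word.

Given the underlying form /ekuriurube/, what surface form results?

exorioruvi

Rule 1 (high vowel syncope): no segment meets the environment; /ekuriurube/ is unchanged.
Rule 2 (intervocalic spirantization): /k/ is a stop between vowels /e/ and /u/, so it spirantizes to the fricative [x]. /b/ is a stop between vowels /u/ and /e/, so it spirantizes to the fricative [v]. /ekuriurube/ → exuriuruve.
Rule 3 (pre-rhotic lowering): /u/ is a high vowel immediately before /r/, so it lowers to [o]. /u/ is a high vowel immediately before /r/, so it lowers to [o]. /exuriuruve/ → exorioruve.
Rule 4 (final vowel raising): /e/ is a mid vowel in word-final position, so it raises to [i]. /exorioruve/ → exorioruvi.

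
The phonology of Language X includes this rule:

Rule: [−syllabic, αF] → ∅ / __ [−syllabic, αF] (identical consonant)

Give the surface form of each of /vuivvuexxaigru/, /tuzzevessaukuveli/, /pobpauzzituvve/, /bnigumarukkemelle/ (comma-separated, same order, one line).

/vuivvuexxaigru/: /vv/ is a geminate; the first /v/ deletes. /xx/ is a geminate; the first /x/ deletes. → [vuivuexaigru].
/tuzzevessaukuveli/: /zz/ is a geminate; the first /z/ deletes. /ss/ is a geminate; the first /s/ deletes. → [tuzevesaukuveli].
/pobpauzzituvve/: /zz/ is a geminate; the first /z/ deletes. /vv/ is a geminate; the first /v/ deletes. → [pobpauzituve].
/bnigumarukkemelle/: /kk/ is a geminate; the first /k/ deletes. /ll/ is a geminate; the first /l/ deletes. → [bnigumarukemele].

vuivuexaigru, tuzevesaukuveli, pobpauzituve, bnigumarukemele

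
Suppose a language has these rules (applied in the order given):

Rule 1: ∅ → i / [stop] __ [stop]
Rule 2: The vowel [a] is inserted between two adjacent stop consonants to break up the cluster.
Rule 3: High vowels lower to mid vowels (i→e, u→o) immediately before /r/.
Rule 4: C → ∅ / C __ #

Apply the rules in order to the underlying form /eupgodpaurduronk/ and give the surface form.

Rule 1 (stop-cluster i-epenthesis): /p/ and /g/ form a stop–stop cluster, so [i] is inserted between them. /d/ and /p/ form a stop–stop cluster, so [i] is inserted between them. /eupgodpaurduronk/ → eupigodipaurduronk.
Rule 2 (stop-cluster a-epenthesis): no segment meets the environment; /eupigodipaurduronk/ is unchanged.
Rule 3 (pre-rhotic lowering): /u/ is a high vowel immediately before /r/, so it lowers to [o]. /u/ is a high vowel immediately before /r/, so it lowers to [o]. /eupigodipaurduronk/ → eupigodipaordoronk.
Rule 4 (final cluster simplification): /k/ is the second consonant of a word-final cluster /nk/, so it deletes. /eupigodipaordoronk/ → eupigodipaordoron.

eupigodipaordoron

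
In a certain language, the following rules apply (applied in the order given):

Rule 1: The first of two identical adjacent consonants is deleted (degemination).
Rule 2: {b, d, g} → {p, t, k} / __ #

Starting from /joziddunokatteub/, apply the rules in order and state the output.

Rule 1 (degemination): /dd/ is a geminate; the first /d/ deletes. /tt/ is a geminate; the first /t/ deletes. /joziddunokatteub/ → jozidunokateub.
Rule 2 (final devoicing): /b/ is a voiced stop in word-final position, so it devoices to [p]. /jozidunokateub/ → jozidunokateup.

jozidunokateup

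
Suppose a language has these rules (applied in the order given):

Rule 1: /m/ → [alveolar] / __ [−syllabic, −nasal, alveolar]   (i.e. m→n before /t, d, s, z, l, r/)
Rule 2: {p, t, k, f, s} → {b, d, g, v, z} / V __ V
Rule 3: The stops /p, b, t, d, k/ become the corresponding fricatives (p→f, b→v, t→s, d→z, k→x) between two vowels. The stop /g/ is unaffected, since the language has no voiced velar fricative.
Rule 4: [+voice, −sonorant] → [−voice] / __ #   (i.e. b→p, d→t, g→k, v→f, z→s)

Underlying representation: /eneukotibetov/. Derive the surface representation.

eneugozivezof

Rule 1 (nasal place assimilation): no segment meets the environment; /eneukotibetov/ is unchanged.
Rule 2 (intervocalic voicing): /k/ is a voiceless obstruent between vowels /u/ and /o/, so it voices to [g]. /t/ is a voiceless obstruent between vowels /o/ and /i/, so it voices to [d]. /t/ is a voiceless obstruent between vowels /e/ and /o/, so it voices to [d]. /eneukotibetov/ → eneugodibedov.
Rule 3 (intervocalic spirantization): /d/ is a stop between vowels /o/ and /i/, so it spirantizes to the fricative [z]. /b/ is a stop between vowels /i/ and /e/, so it spirantizes to the fricative [v]. /d/ is a stop between vowels /e/ and /o/, so it spirantizes to the fricative [z]. /eneugodibedov/ → eneugozivezov.
Rule 4 (final devoicing): /v/ is a voiced obstruent in word-final position, so it devoices to [f]. /eneugozivezov/ → eneugozivezof.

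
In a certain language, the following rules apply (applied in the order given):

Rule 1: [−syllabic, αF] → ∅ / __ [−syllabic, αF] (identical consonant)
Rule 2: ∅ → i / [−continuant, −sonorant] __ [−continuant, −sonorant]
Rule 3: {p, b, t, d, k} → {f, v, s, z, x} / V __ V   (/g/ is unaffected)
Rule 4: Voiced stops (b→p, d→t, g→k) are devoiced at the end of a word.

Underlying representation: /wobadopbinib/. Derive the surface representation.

Rule 1 (degemination): no segment meets the environment; /wobadopbinib/ is unchanged.
Rule 2 (stop-cluster i-epenthesis): /p/ and /b/ form a stop–stop cluster, so [i] is inserted between them. /wobadopbinib/ → wobadopibinib.
Rule 3 (intervocalic spirantization): /b/ is a stop between vowels /o/ and /a/, so it spirantizes to the fricative [v]. /d/ is a stop between vowels /a/ and /o/, so it spirantizes to the fricative [z]. /p/ is a stop between vowels /o/ and /i/, so it spirantizes to the fricative [f]. /b/ is a stop between vowels /i/ and /i/, so it spirantizes to the fricative [v]. /wobadopibinib/ → wovazofivinib.
Rule 4 (final devoicing): /b/ is a voiced stop in word-final position, so it devoices to [p]. /wovazofivinib/ → wovazofivinip.

wovazofivinip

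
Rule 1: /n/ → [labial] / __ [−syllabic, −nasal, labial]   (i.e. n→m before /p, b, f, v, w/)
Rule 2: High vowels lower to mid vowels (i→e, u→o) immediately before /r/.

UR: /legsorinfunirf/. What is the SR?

legsorimfunerf

Rule 1 (nasal place assimilation): /n/ precedes the labial consonant /f/, so it assimilates in place to [m]. /legsorinfunirf/ → legsorimfunirf.
Rule 2 (pre-rhotic lowering): /i/ is a high vowel immediately before /r/, so it lowers to [e]. /legsorimfunirf/ → legsorimfunerf.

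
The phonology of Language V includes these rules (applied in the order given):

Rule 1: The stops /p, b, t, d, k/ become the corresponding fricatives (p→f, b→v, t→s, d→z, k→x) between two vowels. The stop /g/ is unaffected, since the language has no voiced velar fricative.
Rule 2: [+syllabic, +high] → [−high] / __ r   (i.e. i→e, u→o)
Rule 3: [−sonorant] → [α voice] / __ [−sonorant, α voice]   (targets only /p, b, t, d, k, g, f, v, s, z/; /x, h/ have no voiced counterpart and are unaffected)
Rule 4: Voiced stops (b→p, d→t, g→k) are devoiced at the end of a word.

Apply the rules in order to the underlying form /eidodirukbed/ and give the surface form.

eizozerugbet

Rule 1 (intervocalic spirantization): /d/ is a stop between vowels /i/ and /o/, so it spirantizes to the fricative [z]. /d/ is a stop between vowels /o/ and /i/, so it spirantizes to the fricative [z]. /eidodirukbed/ → eizozirukbed.
Rule 2 (pre-rhotic lowering): /i/ is a high vowel immediately before /r/, so it lowers to [e]. /eizozirukbed/ → eizozerukbed.
Rule 3 (regressive voicing assimilation): /k/ precedes the voiced obstruent /b/, so it voices to [g] by assimilation. /eizozerukbed/ → eizozerugbed.
Rule 4 (final devoicing): /d/ is a voiced stop in word-final position, so it devoices to [t]. /eizozerugbed/ → eizozerugbet.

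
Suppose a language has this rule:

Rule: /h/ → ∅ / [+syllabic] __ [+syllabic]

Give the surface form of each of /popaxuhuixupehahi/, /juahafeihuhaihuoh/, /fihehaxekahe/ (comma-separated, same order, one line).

popaxuuixupeai, juaafeiuaiuoh, fieaxekae

/popaxuhuixupehahi/: /h/ occurs between vowels /u/ and /u/, so it deletes. /h/ occurs between vowels /e/ and /a/, so it deletes. /h/ occurs between vowels /a/ and /i/, so it deletes. → [popaxuuixupeai].
/juahafeihuhaihuoh/: /h/ occurs between vowels /a/ and /a/, so it deletes. /h/ occurs between vowels /i/ and /u/, so it deletes. /h/ occurs between vowels /u/ and /a/, so it deletes. /h/ occurs between vowels /i/ and /u/, so it deletes. → [juaafeiuaiuoh].
/fihehaxekahe/: /h/ occurs between vowels /i/ and /e/, so it deletes. /h/ occurs between vowels /e/ and /a/, so it deletes. /h/ occurs between vowels /a/ and /e/, so it deletes. → [fieaxekae].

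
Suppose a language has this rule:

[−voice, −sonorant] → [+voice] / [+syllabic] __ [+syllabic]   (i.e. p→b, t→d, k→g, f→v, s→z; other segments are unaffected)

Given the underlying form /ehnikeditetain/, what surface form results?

/k/ is a voiceless obstruent between vowels /i/ and /e/, so it voices to [g].
/t/ is a voiceless obstruent between vowels /i/ and /e/, so it voices to [d].
/t/ is a voiceless obstruent between vowels /e/ and /a/, so it voices to [d].
Surface form: [ehnigedidedain].

ehnigedidedain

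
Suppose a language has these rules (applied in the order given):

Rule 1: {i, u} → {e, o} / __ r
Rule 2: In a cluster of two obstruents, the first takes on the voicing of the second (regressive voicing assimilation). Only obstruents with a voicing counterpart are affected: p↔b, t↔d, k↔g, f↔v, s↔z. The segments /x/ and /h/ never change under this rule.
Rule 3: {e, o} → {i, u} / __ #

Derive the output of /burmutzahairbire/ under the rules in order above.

bormudzahaerberi

Rule 1 (pre-rhotic lowering): /u/ is a high vowel immediately before /r/, so it lowers to [o]. /i/ is a high vowel immediately before /r/, so it lowers to [e]. /i/ is a high vowel immediately before /r/, so it lowers to [e]. /burmutzahairbire/ → bormutzahaerbere.
Rule 2 (regressive voicing assimilation): /t/ precedes the voiced obstruent /z/, so it voices to [d] by assimilation. /bormutzahaerbere/ → bormudzahaerbere.
Rule 3 (final vowel raising): /e/ is a mid vowel in word-final position, so it raises to [i]. /bormudzahaerbere/ → bormudzahaerberi.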